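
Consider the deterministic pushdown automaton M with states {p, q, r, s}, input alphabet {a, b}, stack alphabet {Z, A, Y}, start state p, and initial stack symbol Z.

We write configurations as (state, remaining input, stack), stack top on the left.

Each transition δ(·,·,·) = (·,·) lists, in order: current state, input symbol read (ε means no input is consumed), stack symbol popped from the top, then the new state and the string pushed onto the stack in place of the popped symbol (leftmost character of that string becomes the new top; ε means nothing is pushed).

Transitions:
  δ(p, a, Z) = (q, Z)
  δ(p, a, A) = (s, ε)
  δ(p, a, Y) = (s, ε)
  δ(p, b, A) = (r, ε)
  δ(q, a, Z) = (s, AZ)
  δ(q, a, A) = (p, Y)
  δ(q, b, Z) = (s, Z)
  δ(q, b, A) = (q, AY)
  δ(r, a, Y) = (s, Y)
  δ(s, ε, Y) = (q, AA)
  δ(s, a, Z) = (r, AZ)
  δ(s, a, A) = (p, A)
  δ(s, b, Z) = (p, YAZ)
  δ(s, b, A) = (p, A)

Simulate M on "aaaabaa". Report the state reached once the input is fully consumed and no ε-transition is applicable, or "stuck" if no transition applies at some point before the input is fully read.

(p, aaaabaa, Z)
  read a, top Z: go to q, push Z → (q, aaabaa, Z)
  read a, top Z: go to s, push AZ → (s, aabaa, AZ)
  read a, top A: go to p, push A → (p, abaa, AZ)
  read a, top A: go to s, push ε → (s, baa, Z)
  read b, top Z: go to p, push YAZ → (p, aa, YAZ)
  read a, top Y: go to s, push ε → (s, a, AZ)
  read a, top A: go to p, push A → (p, ε, AZ)
All input consumed; M is in state p.

p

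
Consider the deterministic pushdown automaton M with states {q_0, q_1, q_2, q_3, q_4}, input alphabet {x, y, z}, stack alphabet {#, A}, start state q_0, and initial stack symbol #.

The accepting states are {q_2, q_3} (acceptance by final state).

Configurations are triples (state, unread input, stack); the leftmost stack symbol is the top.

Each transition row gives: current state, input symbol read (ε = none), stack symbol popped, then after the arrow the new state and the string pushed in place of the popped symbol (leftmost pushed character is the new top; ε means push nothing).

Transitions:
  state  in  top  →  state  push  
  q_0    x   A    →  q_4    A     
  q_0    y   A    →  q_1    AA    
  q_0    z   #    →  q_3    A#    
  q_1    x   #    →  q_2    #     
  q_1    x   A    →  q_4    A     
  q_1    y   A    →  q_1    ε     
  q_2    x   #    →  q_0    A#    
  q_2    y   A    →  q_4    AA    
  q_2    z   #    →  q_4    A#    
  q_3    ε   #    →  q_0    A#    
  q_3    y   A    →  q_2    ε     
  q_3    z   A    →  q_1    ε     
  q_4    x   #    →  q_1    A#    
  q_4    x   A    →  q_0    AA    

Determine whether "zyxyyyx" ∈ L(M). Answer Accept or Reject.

(q_0, zyxyyyx, #)
  read z, top #: go to q_3, push A# → (q_3, yxyyyx, A#)
  read y, top A: go to q_2, push ε → (q_2, xyyyx, #)
  read x, top #: go to q_0, push A# → (q_0, yyyx, A#)
  read y, top A: go to q_1, push AA → (q_1, yyx, AA#)
  read y, top A: go to q_1, push ε → (q_1, yx, A#)
  read y, top A: go to q_1, push ε → (q_1, x, #)
  read x, top #: go to q_2, push # → (q_2, ε, #)
All input consumed; state q_2 ∈ F.

Accept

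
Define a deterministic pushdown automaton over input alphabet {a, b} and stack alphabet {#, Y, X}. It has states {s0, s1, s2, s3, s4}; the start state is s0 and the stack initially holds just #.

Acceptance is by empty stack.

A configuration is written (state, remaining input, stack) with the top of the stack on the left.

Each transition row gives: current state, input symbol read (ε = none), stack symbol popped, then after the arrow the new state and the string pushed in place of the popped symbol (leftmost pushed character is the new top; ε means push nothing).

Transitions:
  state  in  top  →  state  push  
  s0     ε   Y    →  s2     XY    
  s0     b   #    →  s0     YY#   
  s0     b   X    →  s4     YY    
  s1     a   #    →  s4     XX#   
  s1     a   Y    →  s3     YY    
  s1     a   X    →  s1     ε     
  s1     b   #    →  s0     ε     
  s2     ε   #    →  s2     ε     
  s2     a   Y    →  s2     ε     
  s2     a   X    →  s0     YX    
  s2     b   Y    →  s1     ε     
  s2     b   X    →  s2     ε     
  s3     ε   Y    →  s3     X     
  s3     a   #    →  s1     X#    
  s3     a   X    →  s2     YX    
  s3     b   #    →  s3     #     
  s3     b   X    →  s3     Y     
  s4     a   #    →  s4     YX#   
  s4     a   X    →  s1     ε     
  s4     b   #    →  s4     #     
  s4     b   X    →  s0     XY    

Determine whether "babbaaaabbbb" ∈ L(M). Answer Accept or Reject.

(s0, babbaaaabbbb, #) ⊢ (s0, abbaaaabbbb, YY#) ⊢ (s2, abbaaaabbbb, XYY#) ⊢ (s0, bbaaaabbbb, YXYY#) ⊢ (s2, bbaaaabbbb, XYXYY#) ⊢ (s2, baaaabbbb, YXYY#) ⊢ (s1, aaaabbbb, XYY#) ⊢ (s1, aaabbbb, YY#) ⊢ (s3, aabbbb, YYY#) ⊢ (s3, aabbbb, XYY#) ⊢ (s2, abbbb, YXYY#) ⊢ (s2, bbbb, XYY#) ⊢ (s2, bbb, YY#) ⊢ (s1, bb, Y#)
No transition applies at (s1, bb, Y#); input not fully consumed.

Reject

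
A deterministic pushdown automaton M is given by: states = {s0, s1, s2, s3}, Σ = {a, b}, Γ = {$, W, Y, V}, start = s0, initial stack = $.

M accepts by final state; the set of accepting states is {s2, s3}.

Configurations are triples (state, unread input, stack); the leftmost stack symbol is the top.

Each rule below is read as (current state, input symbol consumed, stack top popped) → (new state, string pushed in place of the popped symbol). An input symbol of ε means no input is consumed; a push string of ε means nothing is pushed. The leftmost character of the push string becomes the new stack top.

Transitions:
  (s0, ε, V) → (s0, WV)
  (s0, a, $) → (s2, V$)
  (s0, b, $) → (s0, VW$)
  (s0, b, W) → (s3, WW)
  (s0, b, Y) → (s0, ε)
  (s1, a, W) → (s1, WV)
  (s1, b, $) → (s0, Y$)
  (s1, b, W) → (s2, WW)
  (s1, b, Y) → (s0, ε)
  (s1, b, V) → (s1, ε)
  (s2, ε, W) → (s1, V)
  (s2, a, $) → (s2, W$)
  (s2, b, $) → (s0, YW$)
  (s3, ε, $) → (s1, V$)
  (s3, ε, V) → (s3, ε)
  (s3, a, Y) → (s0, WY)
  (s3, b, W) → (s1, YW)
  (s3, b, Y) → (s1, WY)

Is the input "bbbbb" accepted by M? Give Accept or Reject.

(s0, bbbbb, $)
  read b, top $: go to s0, push VW$ → (s0, bbbb, VW$)
  ε-move, top V: go to s0, push WV → (s0, bbbb, WVW$)
  read b, top W: go to s3, push WW → (s3, bbb, WWVW$)
  read b, top W: go to s1, push YW → (s1, bb, YWWVW$)
  read b, top Y: go to s0, push ε → (s0, b, WWVW$)
  read b, top W: go to s3, push WW → (s3, ε, WWWVW$)
All input consumed; state s3 ∈ F.

Accept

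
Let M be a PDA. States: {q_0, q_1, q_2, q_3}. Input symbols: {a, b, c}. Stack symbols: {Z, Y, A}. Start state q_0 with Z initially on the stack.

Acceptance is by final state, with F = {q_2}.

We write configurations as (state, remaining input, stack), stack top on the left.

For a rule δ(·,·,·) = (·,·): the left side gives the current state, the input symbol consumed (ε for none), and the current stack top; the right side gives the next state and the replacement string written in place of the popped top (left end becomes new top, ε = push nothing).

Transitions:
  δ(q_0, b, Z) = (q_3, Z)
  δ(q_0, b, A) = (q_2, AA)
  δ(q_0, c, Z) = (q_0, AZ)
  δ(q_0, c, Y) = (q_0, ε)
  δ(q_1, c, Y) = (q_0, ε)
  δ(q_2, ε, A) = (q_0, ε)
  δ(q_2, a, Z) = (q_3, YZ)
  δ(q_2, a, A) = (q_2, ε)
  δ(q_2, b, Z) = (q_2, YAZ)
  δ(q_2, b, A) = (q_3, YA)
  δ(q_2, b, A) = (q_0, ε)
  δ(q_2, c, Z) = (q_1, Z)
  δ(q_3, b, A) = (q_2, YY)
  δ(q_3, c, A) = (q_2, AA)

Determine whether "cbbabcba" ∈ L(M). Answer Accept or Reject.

One accepting computation: (q_0, cbbabcba, Z) ⊢ (q_0, bbabcba, AZ) ⊢ (q_2, babcba, AAZ) ⊢ (q_0, babcba, AZ) ⊢ (q_2, abcba, AAZ) ⊢ (q_2, bcba, AZ) ⊢ (q_0, cba, Z) ⊢ (q_0, ba, AZ) ⊢ (q_2, a, AAZ) ⊢ (q_2, ε, AZ)
All input consumed and state q_2 ∈ F.

Accept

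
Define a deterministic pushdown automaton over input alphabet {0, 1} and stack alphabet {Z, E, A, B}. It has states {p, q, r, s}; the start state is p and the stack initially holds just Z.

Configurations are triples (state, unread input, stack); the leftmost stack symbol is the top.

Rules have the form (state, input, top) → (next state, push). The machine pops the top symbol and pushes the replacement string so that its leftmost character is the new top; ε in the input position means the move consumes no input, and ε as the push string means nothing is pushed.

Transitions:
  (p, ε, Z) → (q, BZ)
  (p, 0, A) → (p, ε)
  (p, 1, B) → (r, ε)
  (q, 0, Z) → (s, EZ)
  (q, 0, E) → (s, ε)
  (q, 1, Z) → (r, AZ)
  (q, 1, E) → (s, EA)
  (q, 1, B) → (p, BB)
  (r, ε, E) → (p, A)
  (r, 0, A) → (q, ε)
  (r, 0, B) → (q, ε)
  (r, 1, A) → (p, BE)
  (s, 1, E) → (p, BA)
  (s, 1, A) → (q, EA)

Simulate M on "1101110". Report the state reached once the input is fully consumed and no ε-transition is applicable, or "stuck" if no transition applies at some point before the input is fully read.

(p, 1101110, Z) ⊢ (q, 1101110, BZ) ⊢ (p, 101110, BBZ) ⊢ (r, 01110, BZ) ⊢ (q, 1110, Z) ⊢ (r, 110, AZ) ⊢ (p, 10, BEZ) ⊢ (r, 0, EZ) ⊢ (p, 0, AZ) ⊢ (p, ε, Z) ⊢ (q, ε, BZ)
All input consumed; M is in state q.

q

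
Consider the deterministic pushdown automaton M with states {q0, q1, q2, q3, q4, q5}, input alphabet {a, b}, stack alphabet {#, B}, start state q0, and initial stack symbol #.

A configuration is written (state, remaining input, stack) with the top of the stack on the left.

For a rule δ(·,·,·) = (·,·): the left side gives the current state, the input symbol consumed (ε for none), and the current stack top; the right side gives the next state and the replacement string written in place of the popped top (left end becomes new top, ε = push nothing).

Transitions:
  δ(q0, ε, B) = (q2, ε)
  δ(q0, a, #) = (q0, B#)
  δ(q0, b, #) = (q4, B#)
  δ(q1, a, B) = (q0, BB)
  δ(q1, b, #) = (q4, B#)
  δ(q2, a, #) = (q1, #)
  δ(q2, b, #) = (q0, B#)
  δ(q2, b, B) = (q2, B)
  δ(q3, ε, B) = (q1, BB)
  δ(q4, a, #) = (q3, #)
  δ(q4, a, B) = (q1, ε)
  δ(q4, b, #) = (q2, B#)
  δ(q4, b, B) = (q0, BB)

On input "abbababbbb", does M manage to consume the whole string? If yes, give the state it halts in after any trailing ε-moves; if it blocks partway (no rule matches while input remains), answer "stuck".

q2

(q0, abbababbbb, #) ⊢ (q0, bbababbbb, B#) ⊢ (q2, bbababbbb, #) ⊢ (q0, bababbbb, B#) ⊢ (q2, bababbbb, #) ⊢ (q0, ababbbb, B#) ⊢ (q2, ababbbb, #) ⊢ (q1, babbbb, #) ⊢ (q4, abbbb, B#) ⊢ (q1, bbbb, #) ⊢ (q4, bbb, B#) ⊢ (q0, bb, BB#) ⊢ (q2, bb, B#) ⊢ (q2, b, B#) ⊢ (q2, ε, B#)
All input consumed; M is in state q2.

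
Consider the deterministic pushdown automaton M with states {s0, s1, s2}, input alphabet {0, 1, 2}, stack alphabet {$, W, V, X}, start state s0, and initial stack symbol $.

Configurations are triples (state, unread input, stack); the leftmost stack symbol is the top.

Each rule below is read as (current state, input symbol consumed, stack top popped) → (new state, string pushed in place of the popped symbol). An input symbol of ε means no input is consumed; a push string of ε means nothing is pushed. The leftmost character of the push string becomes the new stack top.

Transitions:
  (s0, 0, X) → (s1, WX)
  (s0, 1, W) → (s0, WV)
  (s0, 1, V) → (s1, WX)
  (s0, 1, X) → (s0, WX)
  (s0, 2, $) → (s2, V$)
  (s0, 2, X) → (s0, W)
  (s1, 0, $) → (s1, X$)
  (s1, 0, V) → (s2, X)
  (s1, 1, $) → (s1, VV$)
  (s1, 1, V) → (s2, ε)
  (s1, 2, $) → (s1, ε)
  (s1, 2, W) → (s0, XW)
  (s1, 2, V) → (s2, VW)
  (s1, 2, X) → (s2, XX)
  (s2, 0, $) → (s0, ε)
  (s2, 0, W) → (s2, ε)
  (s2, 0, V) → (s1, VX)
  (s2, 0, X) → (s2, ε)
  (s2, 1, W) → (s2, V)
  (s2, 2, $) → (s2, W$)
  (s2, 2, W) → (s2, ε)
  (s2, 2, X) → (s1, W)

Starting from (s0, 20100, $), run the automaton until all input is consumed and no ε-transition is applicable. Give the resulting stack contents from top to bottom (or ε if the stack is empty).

(s0, 20100, $)
  read 2, top $: go to s2, push V$ → (s2, 0100, V$)
  read 0, top V: go to s1, push VX → (s1, 100, VX$)
  read 1, top V: go to s2, push ε → (s2, 00, X$)
  read 0, top X: go to s2, push ε → (s2, 0, $)
  read 0, top $: go to s0, push ε → (s0, ε, ε)
All input consumed in state s0 with stack ε.

ε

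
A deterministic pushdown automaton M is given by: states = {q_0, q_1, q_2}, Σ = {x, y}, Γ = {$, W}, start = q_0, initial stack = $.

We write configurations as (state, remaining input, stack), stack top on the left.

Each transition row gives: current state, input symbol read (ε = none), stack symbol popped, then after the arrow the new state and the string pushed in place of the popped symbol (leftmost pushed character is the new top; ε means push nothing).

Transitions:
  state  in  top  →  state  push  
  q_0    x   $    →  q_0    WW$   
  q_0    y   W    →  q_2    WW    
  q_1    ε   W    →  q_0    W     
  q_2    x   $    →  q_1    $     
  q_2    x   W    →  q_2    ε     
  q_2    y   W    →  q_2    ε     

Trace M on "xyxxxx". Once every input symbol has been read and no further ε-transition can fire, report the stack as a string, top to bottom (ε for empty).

$

(q_0, xyxxxx, $)
  read x, top $: go to q_0, push WW$ → (q_0, yxxxx, WW$)
  read y, top W: go to q_2, push WW → (q_2, xxxx, WWW$)
  read x, top W: go to q_2, push ε → (q_2, xxx, WW$)
  read x, top W: go to q_2, push ε → (q_2, xx, W$)
  read x, top W: go to q_2, push ε → (q_2, x, $)
  read x, top $: go to q_1, push $ → (q_1, ε, $)
All input consumed in state q_1 with stack $.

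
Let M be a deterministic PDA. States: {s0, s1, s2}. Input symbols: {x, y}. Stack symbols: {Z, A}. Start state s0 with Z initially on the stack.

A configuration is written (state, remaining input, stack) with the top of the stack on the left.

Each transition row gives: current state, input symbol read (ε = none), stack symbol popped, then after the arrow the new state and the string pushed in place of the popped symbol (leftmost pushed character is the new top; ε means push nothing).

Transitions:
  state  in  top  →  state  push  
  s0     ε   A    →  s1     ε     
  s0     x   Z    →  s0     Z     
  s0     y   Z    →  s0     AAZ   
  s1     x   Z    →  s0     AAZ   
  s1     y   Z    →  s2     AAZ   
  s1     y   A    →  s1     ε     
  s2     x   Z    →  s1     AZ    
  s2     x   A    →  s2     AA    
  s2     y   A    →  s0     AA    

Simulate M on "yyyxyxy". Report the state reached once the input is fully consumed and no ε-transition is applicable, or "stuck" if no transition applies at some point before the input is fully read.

stuck

(s0, yyyxyxy, Z)
  read y, top Z: go to s0, push AAZ → (s0, yyxyxy, AAZ)
  ε-move, top A: go to s1, push ε → (s1, yyxyxy, AZ)
  read y, top A: go to s1, push ε → (s1, yxyxy, Z)
  read y, top Z: go to s2, push AAZ → (s2, xyxy, AAZ)
  read x, top A: go to s2, push AA → (s2, yxy, AAAZ)
  read y, top A: go to s0, push AA → (s0, xy, AAAAZ)
  ε-move, top A: go to s1, push ε → (s1, xy, AAAZ)
No transition for (s1, x, top A); M blocks with input xy remaining.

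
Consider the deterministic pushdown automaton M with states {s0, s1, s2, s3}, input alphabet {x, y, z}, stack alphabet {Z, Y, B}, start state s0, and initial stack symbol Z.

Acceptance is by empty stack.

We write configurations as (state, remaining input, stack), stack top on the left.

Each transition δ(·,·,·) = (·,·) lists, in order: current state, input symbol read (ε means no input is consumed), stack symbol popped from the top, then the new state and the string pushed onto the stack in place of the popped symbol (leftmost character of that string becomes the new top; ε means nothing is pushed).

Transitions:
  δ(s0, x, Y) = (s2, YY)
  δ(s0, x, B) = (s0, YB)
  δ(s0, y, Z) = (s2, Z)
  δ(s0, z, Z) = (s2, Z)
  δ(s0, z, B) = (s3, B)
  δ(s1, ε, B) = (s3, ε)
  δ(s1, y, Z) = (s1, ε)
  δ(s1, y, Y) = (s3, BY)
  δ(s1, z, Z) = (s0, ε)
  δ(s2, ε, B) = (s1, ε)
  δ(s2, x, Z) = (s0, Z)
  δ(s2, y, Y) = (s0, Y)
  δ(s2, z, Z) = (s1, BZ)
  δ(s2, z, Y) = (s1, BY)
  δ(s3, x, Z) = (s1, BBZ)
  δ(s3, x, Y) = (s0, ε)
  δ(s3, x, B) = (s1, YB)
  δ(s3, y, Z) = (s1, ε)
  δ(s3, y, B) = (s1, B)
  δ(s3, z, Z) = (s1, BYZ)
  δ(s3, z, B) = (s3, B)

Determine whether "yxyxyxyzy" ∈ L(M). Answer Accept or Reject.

(s0, yxyxyxyzy, Z)
  read y, top Z: go to s2, push Z → (s2, xyxyxyzy, Z)
  read x, top Z: go to s0, push Z → (s0, yxyxyzy, Z)
  read y, top Z: go to s2, push Z → (s2, xyxyzy, Z)
  read x, top Z: go to s0, push Z → (s0, yxyzy, Z)
  read y, top Z: go to s2, push Z → (s2, xyzy, Z)
  read x, top Z: go to s0, push Z → (s0, yzy, Z)
  read y, top Z: go to s2, push Z → (s2, zy, Z)
  read z, top Z: go to s1, push BZ → (s1, y, BZ)
  ε-move, top B: go to s3, push ε → (s3, y, Z)
  read y, top Z: go to s1, push ε → (s1, ε, ε)
All input consumed and the stack is empty.

Accept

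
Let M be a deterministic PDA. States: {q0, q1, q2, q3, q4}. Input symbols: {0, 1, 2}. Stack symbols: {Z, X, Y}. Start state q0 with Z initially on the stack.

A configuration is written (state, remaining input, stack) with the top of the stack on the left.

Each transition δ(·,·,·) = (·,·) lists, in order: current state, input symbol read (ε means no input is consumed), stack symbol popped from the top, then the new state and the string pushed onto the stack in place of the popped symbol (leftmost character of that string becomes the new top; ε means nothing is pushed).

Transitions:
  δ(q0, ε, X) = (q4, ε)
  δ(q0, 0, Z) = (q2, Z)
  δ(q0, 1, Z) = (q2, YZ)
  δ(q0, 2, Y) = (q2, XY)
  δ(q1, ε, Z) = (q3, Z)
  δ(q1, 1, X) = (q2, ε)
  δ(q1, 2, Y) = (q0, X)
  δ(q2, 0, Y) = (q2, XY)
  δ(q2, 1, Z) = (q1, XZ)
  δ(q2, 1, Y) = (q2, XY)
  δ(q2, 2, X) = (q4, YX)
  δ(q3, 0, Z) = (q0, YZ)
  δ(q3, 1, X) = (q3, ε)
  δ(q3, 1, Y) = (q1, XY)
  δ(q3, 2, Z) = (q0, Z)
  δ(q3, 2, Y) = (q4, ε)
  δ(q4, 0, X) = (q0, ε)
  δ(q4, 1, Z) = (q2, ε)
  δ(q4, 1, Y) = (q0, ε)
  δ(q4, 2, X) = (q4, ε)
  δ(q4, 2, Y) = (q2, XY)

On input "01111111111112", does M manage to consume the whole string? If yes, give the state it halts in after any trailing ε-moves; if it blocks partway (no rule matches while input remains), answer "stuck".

stuck

(q0, 01111111111112, Z)
  read 0, top Z: go to q2, push Z → (q2, 1111111111112, Z)
  read 1, top Z: go to q1, push XZ → (q1, 111111111112, XZ)
  read 1, top X: go to q2, push ε → (q2, 11111111112, Z)
  read 1, top Z: go to q1, push XZ → (q1, 1111111112, XZ)
  read 1, top X: go to q2, push ε → (q2, 111111112, Z)
  read 1, top Z: go to q1, push XZ → (q1, 11111112, XZ)
  read 1, top X: go to q2, push ε → (q2, 1111112, Z)
  read 1, top Z: go to q1, push XZ → (q1, 111112, XZ)
  read 1, top X: go to q2, push ε → (q2, 11112, Z)
  read 1, top Z: go to q1, push XZ → (q1, 1112, XZ)
  read 1, top X: go to q2, push ε → (q2, 112, Z)
  read 1, top Z: go to q1, push XZ → (q1, 12, XZ)
  read 1, top X: go to q2, push ε → (q2, 2, Z)
No transition for (q2, 2, top Z); M blocks with input 2 remaining.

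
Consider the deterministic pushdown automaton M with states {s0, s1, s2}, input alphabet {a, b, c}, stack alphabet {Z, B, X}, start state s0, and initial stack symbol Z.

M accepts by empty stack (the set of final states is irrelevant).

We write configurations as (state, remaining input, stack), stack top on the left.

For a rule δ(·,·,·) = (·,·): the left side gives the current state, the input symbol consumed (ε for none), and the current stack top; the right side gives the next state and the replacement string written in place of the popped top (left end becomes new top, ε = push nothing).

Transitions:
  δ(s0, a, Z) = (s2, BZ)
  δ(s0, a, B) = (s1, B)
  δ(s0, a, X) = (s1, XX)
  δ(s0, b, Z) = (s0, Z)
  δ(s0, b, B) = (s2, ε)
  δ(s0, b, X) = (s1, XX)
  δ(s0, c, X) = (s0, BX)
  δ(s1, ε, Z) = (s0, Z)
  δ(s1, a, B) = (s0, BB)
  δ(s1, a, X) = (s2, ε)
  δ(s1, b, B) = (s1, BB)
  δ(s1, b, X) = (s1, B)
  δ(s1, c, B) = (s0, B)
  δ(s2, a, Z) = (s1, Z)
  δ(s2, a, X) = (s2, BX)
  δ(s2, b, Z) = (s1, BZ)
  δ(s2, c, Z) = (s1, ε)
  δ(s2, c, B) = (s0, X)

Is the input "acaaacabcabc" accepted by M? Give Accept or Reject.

(s0, acaaacabcabc, Z)
  read a, top Z: go to s2, push BZ → (s2, caaacabcabc, BZ)
  read c, top B: go to s0, push X → (s0, aaacabcabc, XZ)
  read a, top X: go to s1, push XX → (s1, aacabcabc, XXZ)
  read a, top X: go to s2, push ε → (s2, acabcabc, XZ)
  read a, top X: go to s2, push BX → (s2, cabcabc, BXZ)
  read c, top B: go to s0, push X → (s0, abcabc, XXZ)
  read a, top X: go to s1, push XX → (s1, bcabc, XXXZ)
  read b, top X: go to s1, push B → (s1, cabc, BXXZ)
  read c, top B: go to s0, push B → (s0, abc, BXXZ)
  read a, top B: go to s1, push B → (s1, bc, BXXZ)
  read b, top B: go to s1, push BB → (s1, c, BBXXZ)
  read c, top B: go to s0, push B → (s0, ε, BBXXZ)
All input consumed; stack is BBXXZ, not empty, and no further ε-move applies.

Reject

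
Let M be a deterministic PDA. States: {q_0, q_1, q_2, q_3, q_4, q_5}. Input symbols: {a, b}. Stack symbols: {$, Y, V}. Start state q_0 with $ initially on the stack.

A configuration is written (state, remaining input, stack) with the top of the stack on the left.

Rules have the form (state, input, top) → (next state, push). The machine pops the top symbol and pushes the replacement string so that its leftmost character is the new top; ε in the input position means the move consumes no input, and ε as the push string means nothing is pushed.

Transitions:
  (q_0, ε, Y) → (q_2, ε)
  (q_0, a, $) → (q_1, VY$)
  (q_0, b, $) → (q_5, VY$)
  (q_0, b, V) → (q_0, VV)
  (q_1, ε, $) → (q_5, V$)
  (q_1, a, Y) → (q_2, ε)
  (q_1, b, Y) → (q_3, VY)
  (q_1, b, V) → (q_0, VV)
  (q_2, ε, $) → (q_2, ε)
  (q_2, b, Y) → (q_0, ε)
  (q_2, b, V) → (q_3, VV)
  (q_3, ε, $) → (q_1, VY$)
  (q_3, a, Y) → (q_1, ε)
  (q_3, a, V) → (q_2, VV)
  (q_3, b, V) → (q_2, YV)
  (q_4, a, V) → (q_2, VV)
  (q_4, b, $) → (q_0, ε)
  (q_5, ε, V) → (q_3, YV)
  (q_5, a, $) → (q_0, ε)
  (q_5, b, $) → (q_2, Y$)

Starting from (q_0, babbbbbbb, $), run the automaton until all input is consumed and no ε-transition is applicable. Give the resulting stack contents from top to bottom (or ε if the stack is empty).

VVVVVVVVY$

(q_0, babbbbbbb, $) ⊢ (q_5, abbbbbbb, VY$) ⊢ (q_3, abbbbbbb, YVY$) ⊢ (q_1, bbbbbbb, VY$) ⊢ (q_0, bbbbbb, VVY$) ⊢ (q_0, bbbbb, VVVY$) ⊢ (q_0, bbbb, VVVVY$) ⊢ (q_0, bbb, VVVVVY$) ⊢ (q_0, bb, VVVVVVY$) ⊢ (q_0, b, VVVVVVVY$) ⊢ (q_0, ε, VVVVVVVVY$)
All input consumed in state q_0 with stack VVVVVVVVY$.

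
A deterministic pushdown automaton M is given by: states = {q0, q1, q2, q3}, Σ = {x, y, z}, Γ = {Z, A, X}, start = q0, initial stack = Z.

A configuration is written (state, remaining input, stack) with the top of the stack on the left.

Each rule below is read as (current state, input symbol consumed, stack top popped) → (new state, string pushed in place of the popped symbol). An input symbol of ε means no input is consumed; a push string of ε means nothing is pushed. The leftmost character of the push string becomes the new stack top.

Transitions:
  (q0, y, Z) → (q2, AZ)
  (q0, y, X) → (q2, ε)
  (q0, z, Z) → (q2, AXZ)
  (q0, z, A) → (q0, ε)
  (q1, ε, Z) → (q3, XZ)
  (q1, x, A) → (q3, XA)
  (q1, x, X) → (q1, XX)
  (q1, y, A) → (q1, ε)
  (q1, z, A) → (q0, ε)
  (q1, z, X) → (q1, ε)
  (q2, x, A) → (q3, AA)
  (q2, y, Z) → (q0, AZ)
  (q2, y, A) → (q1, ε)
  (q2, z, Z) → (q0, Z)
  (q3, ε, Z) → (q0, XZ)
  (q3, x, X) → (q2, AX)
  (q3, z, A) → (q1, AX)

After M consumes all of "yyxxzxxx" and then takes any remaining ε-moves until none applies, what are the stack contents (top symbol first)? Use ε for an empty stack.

(q0, yyxxzxxx, Z)
  read y, top Z: go to q2, push AZ → (q2, yxxzxxx, AZ)
  read y, top A: go to q1, push ε → (q1, xxzxxx, Z)
  ε-move, top Z: go to q3, push XZ → (q3, xxzxxx, XZ)
  read x, top X: go to q2, push AX → (q2, xzxxx, AXZ)
  read x, top A: go to q3, push AA → (q3, zxxx, AAXZ)
  read z, top A: go to q1, push AX → (q1, xxx, AXAXZ)
  read x, top A: go to q3, push XA → (q3, xx, XAXAXZ)
  read x, top X: go to q2, push AX → (q2, x, AXAXAXZ)
  read x, top A: go to q3, push AA → (q3, ε, AAXAXAXZ)
All input consumed in state q3 with stack AAXAXAXZ.

AAXAXAXZ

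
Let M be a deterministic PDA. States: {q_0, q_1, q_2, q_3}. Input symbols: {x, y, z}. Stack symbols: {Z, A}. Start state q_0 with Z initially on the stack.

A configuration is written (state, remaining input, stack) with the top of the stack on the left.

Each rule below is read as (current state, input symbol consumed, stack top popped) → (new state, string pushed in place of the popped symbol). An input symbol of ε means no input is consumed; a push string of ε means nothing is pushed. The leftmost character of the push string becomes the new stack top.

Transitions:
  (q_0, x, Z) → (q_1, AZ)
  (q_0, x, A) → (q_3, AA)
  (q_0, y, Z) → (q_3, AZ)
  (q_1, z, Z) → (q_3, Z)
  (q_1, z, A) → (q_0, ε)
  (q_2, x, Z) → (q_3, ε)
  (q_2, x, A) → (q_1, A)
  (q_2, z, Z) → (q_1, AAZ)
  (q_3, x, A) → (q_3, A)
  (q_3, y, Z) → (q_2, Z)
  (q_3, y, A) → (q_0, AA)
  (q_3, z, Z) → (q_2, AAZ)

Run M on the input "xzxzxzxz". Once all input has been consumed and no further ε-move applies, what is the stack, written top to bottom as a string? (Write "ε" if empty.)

Z

(q_0, xzxzxzxz, Z) ⊢ (q_1, zxzxzxz, AZ) ⊢ (q_0, xzxzxz, Z) ⊢ (q_1, zxzxz, AZ) ⊢ (q_0, xzxz, Z) ⊢ (q_1, zxz, AZ) ⊢ (q_0, xz, Z) ⊢ (q_1, z, AZ) ⊢ (q_0, ε, Z)
All input consumed in state q_0 with stack Z.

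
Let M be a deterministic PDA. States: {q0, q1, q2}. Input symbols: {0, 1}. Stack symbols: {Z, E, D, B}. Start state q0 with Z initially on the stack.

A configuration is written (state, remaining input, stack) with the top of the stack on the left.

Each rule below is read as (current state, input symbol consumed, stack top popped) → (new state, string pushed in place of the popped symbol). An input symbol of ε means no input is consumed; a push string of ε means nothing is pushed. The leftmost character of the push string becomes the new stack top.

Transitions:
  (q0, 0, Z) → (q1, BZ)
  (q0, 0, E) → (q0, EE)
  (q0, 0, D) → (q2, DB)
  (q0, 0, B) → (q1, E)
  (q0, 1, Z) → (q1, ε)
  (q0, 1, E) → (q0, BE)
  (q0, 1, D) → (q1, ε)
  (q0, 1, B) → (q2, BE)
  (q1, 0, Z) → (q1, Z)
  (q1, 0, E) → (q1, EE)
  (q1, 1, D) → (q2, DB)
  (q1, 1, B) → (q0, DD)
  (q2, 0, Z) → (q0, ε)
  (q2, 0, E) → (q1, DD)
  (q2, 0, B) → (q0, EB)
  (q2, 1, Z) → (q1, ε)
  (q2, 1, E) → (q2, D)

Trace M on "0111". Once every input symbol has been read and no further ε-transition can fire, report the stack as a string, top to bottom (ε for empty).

DBZ

(q0, 0111, Z) ⊢ (q1, 111, BZ) ⊢ (q0, 11, DDZ) ⊢ (q1, 1, DZ) ⊢ (q2, ε, DBZ)
All input consumed in state q2 with stack DBZ.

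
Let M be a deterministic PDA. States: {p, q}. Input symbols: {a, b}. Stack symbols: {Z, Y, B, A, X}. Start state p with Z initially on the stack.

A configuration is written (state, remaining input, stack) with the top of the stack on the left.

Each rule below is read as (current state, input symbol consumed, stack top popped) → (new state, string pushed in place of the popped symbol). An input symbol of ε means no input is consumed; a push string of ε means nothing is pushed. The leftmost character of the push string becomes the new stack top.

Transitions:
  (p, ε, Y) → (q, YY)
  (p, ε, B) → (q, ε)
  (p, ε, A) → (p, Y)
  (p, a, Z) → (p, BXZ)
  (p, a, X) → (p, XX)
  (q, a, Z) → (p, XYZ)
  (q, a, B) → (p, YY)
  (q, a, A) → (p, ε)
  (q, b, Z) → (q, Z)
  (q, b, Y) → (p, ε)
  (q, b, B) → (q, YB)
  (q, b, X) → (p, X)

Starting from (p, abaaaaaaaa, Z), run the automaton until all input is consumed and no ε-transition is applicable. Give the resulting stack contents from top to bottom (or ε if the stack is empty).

XXXXXXXXXZ

(p, abaaaaaaaa, Z)
  read a, top Z: go to p, push BXZ → (p, baaaaaaaa, BXZ)
  ε-move, top B: go to q, push ε → (q, baaaaaaaa, XZ)
  read b, top X: go to p, push X → (p, aaaaaaaa, XZ)
  read a, top X: go to p, push XX → (p, aaaaaaa, XXZ)
  read a, top X: go to p, push XX → (p, aaaaaa, XXXZ)
  read a, top X: go to p, push XX → (p, aaaaa, XXXXZ)
  read a, top X: go to p, push XX → (p, aaaa, XXXXXZ)
  read a, top X: go to p, push XX → (p, aaa, XXXXXXZ)
  read a, top X: go to p, push XX → (p, aa, XXXXXXXZ)
  read a, top X: go to p, push XX → (p, a, XXXXXXXXZ)
  read a, top X: go to p, push XX → (p, ε, XXXXXXXXXZ)
All input consumed in state p with stack XXXXXXXXXZ.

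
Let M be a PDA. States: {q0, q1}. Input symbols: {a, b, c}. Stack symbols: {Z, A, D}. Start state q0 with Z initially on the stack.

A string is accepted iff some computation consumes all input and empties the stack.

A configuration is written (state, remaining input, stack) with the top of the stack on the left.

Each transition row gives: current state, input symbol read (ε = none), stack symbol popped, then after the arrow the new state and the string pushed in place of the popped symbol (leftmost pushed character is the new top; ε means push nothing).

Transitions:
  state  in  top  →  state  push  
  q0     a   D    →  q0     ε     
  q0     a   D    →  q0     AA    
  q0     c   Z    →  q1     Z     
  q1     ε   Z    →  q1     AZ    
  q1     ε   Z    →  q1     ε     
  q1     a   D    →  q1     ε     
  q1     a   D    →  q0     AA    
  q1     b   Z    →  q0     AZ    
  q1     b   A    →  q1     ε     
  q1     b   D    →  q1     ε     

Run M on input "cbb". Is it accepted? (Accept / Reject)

Accept

One accepting computation: (q0, cbb, Z) ⊢ (q1, bb, Z) ⊢ (q1, bb, AZ) ⊢ (q1, b, Z) ⊢ (q1, b, AZ) ⊢ (q1, ε, Z) ⊢ (q1, ε, ε)
All input consumed and the stack is empty.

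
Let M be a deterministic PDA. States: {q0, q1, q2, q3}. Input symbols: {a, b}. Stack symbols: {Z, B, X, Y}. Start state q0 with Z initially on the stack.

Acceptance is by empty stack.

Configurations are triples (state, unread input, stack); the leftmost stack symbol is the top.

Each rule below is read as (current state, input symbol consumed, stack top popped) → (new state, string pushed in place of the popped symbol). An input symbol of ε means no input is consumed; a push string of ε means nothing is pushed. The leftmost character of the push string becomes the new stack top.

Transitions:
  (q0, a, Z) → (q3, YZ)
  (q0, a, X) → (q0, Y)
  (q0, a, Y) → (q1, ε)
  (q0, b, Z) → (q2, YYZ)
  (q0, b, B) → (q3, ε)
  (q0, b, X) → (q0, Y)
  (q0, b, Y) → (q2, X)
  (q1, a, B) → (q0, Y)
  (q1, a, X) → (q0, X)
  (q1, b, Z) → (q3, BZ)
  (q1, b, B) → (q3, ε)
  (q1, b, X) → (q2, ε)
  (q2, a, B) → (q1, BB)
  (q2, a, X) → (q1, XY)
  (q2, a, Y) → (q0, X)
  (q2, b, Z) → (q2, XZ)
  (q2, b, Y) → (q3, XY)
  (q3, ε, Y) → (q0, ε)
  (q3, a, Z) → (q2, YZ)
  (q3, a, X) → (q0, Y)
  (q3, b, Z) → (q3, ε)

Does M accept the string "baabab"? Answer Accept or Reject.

(q0, baabab, Z) ⊢ (q2, aabab, YYZ) ⊢ (q0, abab, XYZ) ⊢ (q0, bab, YYZ) ⊢ (q2, ab, XYZ) ⊢ (q1, b, XYYZ) ⊢ (q2, ε, YYZ)
All input consumed; stack is YYZ, not empty, and no further ε-move applies.

Reject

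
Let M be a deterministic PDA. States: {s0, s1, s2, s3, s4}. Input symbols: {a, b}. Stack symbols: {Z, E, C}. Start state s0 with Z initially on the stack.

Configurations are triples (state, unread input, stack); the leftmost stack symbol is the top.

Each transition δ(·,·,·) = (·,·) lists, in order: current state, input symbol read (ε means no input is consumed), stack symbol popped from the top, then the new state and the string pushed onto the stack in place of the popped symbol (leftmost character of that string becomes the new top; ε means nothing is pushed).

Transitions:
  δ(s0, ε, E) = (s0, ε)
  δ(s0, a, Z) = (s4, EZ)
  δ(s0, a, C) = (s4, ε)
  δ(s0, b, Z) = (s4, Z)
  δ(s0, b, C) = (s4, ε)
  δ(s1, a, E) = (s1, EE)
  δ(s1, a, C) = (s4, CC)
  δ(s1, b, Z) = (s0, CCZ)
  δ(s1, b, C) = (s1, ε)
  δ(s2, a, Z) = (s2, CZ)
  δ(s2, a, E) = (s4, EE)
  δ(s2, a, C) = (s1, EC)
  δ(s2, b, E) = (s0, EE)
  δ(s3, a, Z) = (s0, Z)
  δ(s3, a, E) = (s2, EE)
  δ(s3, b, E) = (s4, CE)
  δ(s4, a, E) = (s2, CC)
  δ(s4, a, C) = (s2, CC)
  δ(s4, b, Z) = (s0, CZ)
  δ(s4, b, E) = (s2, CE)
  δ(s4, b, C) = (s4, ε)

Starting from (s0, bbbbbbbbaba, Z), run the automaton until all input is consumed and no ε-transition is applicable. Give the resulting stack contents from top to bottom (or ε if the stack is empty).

(s0, bbbbbbbbaba, Z) ⊢ (s4, bbbbbbbaba, Z) ⊢ (s0, bbbbbbaba, CZ) ⊢ (s4, bbbbbaba, Z) ⊢ (s0, bbbbaba, CZ) ⊢ (s4, bbbaba, Z) ⊢ (s0, bbaba, CZ) ⊢ (s4, baba, Z) ⊢ (s0, aba, CZ) ⊢ (s4, ba, Z) ⊢ (s0, a, CZ) ⊢ (s4, ε, Z)
All input consumed in state s4 with stack Z.

Z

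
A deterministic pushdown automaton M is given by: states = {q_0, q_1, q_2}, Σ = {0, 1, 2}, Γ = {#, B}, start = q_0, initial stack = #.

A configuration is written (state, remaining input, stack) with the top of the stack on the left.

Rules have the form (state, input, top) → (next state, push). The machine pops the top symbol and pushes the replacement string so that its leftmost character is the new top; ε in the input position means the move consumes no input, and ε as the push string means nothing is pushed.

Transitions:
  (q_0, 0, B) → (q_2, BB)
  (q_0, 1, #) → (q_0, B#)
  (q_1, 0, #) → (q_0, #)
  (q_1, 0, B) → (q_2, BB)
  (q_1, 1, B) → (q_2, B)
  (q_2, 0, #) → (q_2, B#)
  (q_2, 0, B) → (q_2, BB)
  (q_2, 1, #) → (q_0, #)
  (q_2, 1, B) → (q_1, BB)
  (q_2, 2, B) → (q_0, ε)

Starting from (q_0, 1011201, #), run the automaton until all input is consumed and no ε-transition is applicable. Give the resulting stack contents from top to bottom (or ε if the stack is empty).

(q_0, 1011201, #) ⊢ (q_0, 011201, B#) ⊢ (q_2, 11201, BB#) ⊢ (q_1, 1201, BBB#) ⊢ (q_2, 201, BBB#) ⊢ (q_0, 01, BB#) ⊢ (q_2, 1, BBB#) ⊢ (q_1, ε, BBBB#)
All input consumed in state q_1 with stack BBBB#.

BBBB#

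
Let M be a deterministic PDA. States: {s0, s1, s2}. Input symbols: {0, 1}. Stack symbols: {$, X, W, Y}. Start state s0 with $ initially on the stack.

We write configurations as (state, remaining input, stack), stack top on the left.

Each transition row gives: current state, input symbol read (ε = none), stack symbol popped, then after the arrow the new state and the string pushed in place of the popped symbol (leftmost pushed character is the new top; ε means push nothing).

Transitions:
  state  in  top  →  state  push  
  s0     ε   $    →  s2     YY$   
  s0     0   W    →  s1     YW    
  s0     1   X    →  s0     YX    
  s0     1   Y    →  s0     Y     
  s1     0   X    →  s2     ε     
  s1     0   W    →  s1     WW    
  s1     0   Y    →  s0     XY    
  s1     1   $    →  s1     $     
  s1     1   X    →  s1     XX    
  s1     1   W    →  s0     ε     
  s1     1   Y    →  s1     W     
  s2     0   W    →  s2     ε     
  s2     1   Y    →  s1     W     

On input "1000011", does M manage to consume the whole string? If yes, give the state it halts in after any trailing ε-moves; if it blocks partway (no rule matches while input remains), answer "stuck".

stuck

(s0, 1000011, $) ⊢ (s2, 1000011, YY$) ⊢ (s1, 000011, WY$) ⊢ (s1, 00011, WWY$) ⊢ (s1, 0011, WWWY$) ⊢ (s1, 011, WWWWY$) ⊢ (s1, 11, WWWWWY$) ⊢ (s0, 1, WWWWY$)
No transition for (s0, 1, top W); M blocks with input 1 remaining.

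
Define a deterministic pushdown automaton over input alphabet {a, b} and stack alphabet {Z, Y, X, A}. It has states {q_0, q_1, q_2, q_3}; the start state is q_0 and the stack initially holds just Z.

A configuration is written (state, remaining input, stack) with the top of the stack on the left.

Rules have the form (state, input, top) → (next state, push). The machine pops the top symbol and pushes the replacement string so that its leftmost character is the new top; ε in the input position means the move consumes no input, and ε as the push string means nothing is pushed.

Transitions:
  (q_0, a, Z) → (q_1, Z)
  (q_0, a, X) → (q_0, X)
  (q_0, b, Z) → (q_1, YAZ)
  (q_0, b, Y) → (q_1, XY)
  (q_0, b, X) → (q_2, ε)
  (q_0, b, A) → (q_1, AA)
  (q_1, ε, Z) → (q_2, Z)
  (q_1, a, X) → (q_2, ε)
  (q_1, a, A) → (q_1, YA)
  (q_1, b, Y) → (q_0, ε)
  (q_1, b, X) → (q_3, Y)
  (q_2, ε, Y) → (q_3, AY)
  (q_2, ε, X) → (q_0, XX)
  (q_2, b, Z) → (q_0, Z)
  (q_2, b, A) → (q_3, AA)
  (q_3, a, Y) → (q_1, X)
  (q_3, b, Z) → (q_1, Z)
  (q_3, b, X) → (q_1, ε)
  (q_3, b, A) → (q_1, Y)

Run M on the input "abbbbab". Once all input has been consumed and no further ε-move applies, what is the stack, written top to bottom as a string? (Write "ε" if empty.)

AAZ

(q_0, abbbbab, Z)
  read a, top Z: go to q_1, push Z → (q_1, bbbbab, Z)
  ε-move, top Z: go to q_2, push Z → (q_2, bbbbab, Z)
  read b, top Z: go to q_0, push Z → (q_0, bbbab, Z)
  read b, top Z: go to q_1, push YAZ → (q_1, bbab, YAZ)
  read b, top Y: go to q_0, push ε → (q_0, bab, AZ)
  read b, top A: go to q_1, push AA → (q_1, ab, AAZ)
  read a, top A: go to q_1, push YA → (q_1, b, YAAZ)
  read b, top Y: go to q_0, push ε → (q_0, ε, AAZ)
All input consumed in state q_0 with stack AAZ.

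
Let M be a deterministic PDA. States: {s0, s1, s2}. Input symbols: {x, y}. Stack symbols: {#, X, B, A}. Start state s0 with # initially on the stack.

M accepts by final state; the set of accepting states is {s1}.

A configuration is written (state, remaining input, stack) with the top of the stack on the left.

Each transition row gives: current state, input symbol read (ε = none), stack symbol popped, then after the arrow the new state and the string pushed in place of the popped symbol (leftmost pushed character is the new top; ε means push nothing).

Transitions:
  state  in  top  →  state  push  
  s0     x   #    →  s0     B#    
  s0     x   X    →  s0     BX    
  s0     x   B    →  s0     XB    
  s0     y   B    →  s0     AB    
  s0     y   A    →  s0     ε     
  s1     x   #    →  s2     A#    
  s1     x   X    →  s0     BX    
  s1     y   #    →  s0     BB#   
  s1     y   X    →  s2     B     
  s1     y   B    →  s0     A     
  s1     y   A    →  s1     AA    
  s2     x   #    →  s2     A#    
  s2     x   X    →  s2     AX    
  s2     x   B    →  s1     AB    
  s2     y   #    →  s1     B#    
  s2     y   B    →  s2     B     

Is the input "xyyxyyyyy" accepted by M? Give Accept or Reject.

Reject

(s0, xyyxyyyyy, #) ⊢ (s0, yyxyyyyy, B#) ⊢ (s0, yxyyyyy, AB#) ⊢ (s0, xyyyyy, B#) ⊢ (s0, yyyyy, XB#)
No transition applies at (s0, yyyyy, XB#); input not fully consumed.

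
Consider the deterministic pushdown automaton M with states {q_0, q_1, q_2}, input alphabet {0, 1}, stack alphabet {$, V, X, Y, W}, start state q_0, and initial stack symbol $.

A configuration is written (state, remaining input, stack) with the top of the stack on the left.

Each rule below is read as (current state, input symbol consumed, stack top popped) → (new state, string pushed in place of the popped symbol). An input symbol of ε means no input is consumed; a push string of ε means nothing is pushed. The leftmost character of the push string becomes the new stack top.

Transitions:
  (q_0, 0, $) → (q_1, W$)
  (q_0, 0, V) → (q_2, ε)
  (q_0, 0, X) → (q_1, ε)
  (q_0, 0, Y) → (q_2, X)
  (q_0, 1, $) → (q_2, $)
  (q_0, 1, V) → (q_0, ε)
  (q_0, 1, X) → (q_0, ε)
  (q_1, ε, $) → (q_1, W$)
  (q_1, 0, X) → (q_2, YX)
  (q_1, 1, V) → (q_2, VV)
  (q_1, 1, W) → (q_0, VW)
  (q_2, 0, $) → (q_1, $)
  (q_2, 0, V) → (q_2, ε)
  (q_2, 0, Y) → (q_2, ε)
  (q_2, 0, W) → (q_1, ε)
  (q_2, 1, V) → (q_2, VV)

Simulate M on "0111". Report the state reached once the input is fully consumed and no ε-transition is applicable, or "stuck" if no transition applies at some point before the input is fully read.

(q_0, 0111, $)
  read 0, top $: go to q_1, push W$ → (q_1, 111, W$)
  read 1, top W: go to q_0, push VW → (q_0, 11, VW$)
  read 1, top V: go to q_0, push ε → (q_0, 1, W$)
No transition for (q_0, 1, top W); M blocks with input 1 remaining.

stuck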